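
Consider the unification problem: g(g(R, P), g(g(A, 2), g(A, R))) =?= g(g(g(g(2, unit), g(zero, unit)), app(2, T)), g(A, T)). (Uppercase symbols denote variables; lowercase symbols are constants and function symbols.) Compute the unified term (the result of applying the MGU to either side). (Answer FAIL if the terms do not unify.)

Decompose g/2: g(R, P) =?= g(g(g(2, unit), g(zero, unit)), app(2, T)),  g(g(A, 2), g(A, R)) =?= g(A, T).
Decompose g/2: R =?= g(g(2, unit), g(zero, unit)),  P =?= app(2, T).
Bind R := g(g(2, unit), g(zero, unit)); substituting into the one remaining equation that mentions R gives: g(g(A, 2), g(A, g(g(2, unit), g(zero, unit)))) =?= g(A, T).
Bind P := app(2, T); no other remaining equation mentions P.
Decompose g/2: g(A, 2) =?= A,  g(A, g(g(2, unit), g(zero, unit))) =?= T.
Occurs check fails: A occurs in g(A, 2); the equation A =?= g(A, 2) has no finite solution.

FAIL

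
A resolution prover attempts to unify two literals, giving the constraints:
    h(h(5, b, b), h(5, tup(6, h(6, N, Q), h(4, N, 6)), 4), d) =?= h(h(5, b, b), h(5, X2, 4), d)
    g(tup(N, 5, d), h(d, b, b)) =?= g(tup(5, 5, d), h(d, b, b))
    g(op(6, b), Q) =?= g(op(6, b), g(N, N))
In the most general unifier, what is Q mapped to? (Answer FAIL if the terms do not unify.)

Decompose h/3: h(5, b, b) =?= h(5, b, b),  h(5, tup(6, h(6, N, Q), h(4, N, 6)), 4) =?= h(5, X2, 4),  d =?= d.
Delete trivial equation h(5, b, b) =?= h(5, b, b).
Decompose h/3: 5 =?= 5,  tup(6, h(6, N, Q), h(4, N, 6)) =?= X2,  4 =?= 4.
Delete trivial equation 5 =?= 5.
Bind X2 := tup(6, h(6, N, Q), h(4, N, 6)); no other remaining equation mentions X2.
Delete trivial equation 4 =?= 4.
Delete trivial equation d =?= d.
Decompose g/2: tup(N, 5, d) =?= tup(5, 5, d),  h(d, b, b) =?= h(d, b, b).
Decompose tup/3: N =?= 5,  5 =?= 5,  d =?= d.
Bind N := 5; substituting into the one remaining equation that mentions N gives: g(op(6, b), Q) =?= g(op(6, b), g(5, 5)). Substituting into the earlier binding gives X2 := tup(6, h(6, 5, Q), h(4, 5, 6)).
Delete trivial equation 5 =?= 5.
Delete trivial equation d =?= d.
Delete trivial equation h(d, b, b) =?= h(d, b, b).
Decompose g/2: op(6, b) =?= op(6, b),  Q =?= g(5, 5).
Delete trivial equation op(6, b) =?= op(6, b).
Bind Q := g(5, 5). Substituting into the earlier binding gives X2 := tup(6, h(6, 5, g(5, 5)), h(4, 5, 6)).
MGU = { X2 ↦ tup(6, h(6, 5, g(5, 5)), h(4, 5, 6)), N ↦ 5, Q ↦ g(5, 5) }, so Q ↦ g(5, 5).

g(5, 5)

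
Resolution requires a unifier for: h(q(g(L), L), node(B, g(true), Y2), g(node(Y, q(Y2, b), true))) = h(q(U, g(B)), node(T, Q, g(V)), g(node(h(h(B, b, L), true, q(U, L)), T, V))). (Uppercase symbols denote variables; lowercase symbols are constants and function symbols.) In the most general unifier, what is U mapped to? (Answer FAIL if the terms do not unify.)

g(g(q(g(true), b)))

Decompose h/3: q(g(L), L) = q(U, g(B)),  node(B, g(true), Y2) = node(T, Q, g(V)),  g(node(Y, q(Y2, b), true)) = g(node(h(h(B, b, L), true, q(U, L)), T, V)).
Decompose q/2: g(L) = U,  L = g(B).
Bind U := g(L); substituting into the one remaining equation that mentions U gives: g(node(Y, q(Y2, b), true)) = g(node(h(h(B, b, L), true, q(g(L), L)), T, V)).
Bind L := g(B); substituting into the one remaining equation that mentions L gives: g(node(Y, q(Y2, b), true)) = g(node(h(h(B, b, g(B)), true, q(g(g(B)), g(B))), T, V)). Substituting into the earlier binding gives U := g(g(B)).
Decompose node/3: B = T,  g(true) = Q,  Y2 = g(V).
Bind B := T; substituting into the one remaining equation that mentions B gives: g(node(Y, q(Y2, b), true)) = g(node(h(h(T, b, g(T)), true, q(g(g(T)), g(T))), T, V)). Substituting into the earlier bindings gives U := g(g(T)), L := g(T).
Bind Q := g(true); no other remaining equation mentions Q.
Bind Y2 := g(V); substituting into the remaining equation gives: g(node(Y, q(g(V), b), true)) = g(node(h(h(T, b, g(T)), true, q(g(g(T)), g(T))), T, V)).
Decompose g/1: node(Y, q(g(V), b), true) = node(h(h(T, b, g(T)), true, q(g(g(T)), g(T))), T, V).
Decompose node/3: Y = h(h(T, b, g(T)), true, q(g(g(T)), g(T))),  q(g(V), b) = T,  true = V.
Bind Y := h(h(T, b, g(T)), true, q(g(g(T)), g(T))); no other remaining equation mentions Y.
Bind T := q(g(V), b); no other remaining equation mentions T. Substituting into the earlier bindings gives U := g(g(q(g(V), b))), L := g(q(g(V), b)), B := q(g(V), b), Y := h(h(q(g(V), b), b, g(q(g(V), b))), true, q(g(g(q(g(V), b))), g(q(g(V), b)))).
Bind V := true. Substituting into the earlier bindings gives U := g(g(q(g(true), b))), L := g(q(g(true), b)), B := q(g(true), b), Y2 := g(true), Y := h(h(q(g(true), b), b, g(q(g(true), b))), true, q(g(g(q(g(true), b))), g(q(g(true), b)))), T := q(g(true), b).
MGU = { U -> g(g(q(g(true), b))), L -> g(q(g(true), b)), B -> q(g(true), b), Q -> g(true), Y2 -> g(true), Y -> h(h(q(g(true), b), b, g(q(g(true), b))), true, q(g(g(q(g(true), b))), g(q(g(true), b)))), T -> q(g(true), b), V -> true }, so U -> g(g(q(g(true), b))).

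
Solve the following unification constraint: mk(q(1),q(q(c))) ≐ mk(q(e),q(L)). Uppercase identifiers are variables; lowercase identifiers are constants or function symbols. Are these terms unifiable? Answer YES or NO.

NO

Decompose mk/2: q(1) ≐ q(e),  q(q(c)) ≐ q(L).
Decompose q/1: 1 ≐ e.
Clash: constants 1 and e differ; no unifier exists.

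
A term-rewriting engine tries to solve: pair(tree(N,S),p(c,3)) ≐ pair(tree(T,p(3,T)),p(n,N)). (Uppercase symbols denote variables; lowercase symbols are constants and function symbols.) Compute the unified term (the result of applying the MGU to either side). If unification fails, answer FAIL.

Decompose pair/2: tree(N,S) ≐ tree(T,p(3,T)),  p(c,3) ≐ p(n,N).
Decompose tree/2: N ≐ T,  S ≐ p(3,T).
Bind N := T; substituting into the one remaining equation that mentions N gives: p(c,3) ≐ p(n,T).
Bind S := p(3,T); no other remaining equation mentions S.
Decompose p/2: c ≐ n,  3 ≐ T.
Clash: constants c and n differ; no unifier exists.

FAIL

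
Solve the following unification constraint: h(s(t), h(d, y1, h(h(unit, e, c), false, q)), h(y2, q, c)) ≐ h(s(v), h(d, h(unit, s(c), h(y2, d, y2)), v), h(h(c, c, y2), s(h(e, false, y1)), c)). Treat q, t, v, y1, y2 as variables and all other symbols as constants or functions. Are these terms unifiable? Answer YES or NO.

NO

Decompose h/3: s(t) ≐ s(v),  h(d, y1, h(h(unit, e, c), false, q)) ≐ h(d, h(unit, s(c), h(y2, d, y2)), v),  h(y2, q, c) ≐ h(h(c, c, y2), s(h(e, false, y1)), c).
Decompose s/1: t ≐ v.
Bind t := v; no other remaining equation mentions t.
Decompose h/3: d ≐ d,  y1 ≐ h(unit, s(c), h(y2, d, y2)),  h(h(unit, e, c), false, q) ≐ v.
Delete trivial equation d ≐ d.
Bind y1 := h(unit, s(c), h(y2, d, y2)); substituting into the one remaining equation that mentions y1 gives: h(y2, q, c) ≐ h(h(c, c, y2), s(h(e, false, h(unit, s(c), h(y2, d, y2)))), c).
Bind v := h(h(unit, e, c), false, q); no other remaining equation mentions v. Substituting into the earlier binding gives t := h(h(unit, e, c), false, q).
Decompose h/3: y2 ≐ h(c, c, y2),  q ≐ s(h(e, false, h(unit, s(c), h(y2, d, y2)))),  c ≐ c.
Occurs check fails: y2 occurs in h(c, c, y2); the equation y2 ≐ h(c, c, y2) has no finite solution.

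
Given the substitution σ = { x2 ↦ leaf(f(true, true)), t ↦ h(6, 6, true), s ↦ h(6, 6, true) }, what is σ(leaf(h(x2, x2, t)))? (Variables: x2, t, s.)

leaf(h(leaf(f(true, true)), leaf(f(true, true)), h(6, 6, true)))

Replace each occurrence of x2 with leaf(f(true, true)).
Replace each occurrence of t with h(6, 6, true).
Result: leaf(h(leaf(f(true, true)), leaf(f(true, true)), h(6, 6, true))).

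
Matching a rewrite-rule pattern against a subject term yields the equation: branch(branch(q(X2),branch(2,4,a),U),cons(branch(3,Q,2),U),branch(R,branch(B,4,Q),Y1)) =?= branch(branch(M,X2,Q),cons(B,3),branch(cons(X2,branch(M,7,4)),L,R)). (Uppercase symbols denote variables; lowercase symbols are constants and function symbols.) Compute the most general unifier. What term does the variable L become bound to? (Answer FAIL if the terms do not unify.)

Decompose branch/3: branch(q(X2),branch(2,4,a),U) =?= branch(M,X2,Q),  cons(branch(3,Q,2),U) =?= cons(B,3),  branch(R,branch(B,4,Q),Y1) =?= branch(cons(X2,branch(M,7,4)),L,R).
Decompose branch/3: q(X2) =?= M,  branch(2,4,a) =?= X2,  U =?= Q.
Bind M := q(X2); substituting into the one remaining equation that mentions M gives: branch(R,branch(B,4,Q),Y1) =?= branch(cons(X2,branch(q(X2),7,4)),L,R).
Bind X2 := branch(2,4,a); substituting into the one remaining equation that mentions X2 gives: branch(R,branch(B,4,Q),Y1) =?= branch(cons(branch(2,4,a),branch(q(branch(2,4,a)),7,4)),L,R). Substituting into the earlier binding gives M := q(branch(2,4,a)).
Bind U := Q; substituting into the one remaining equation that mentions U gives: cons(branch(3,Q,2),Q) =?= cons(B,3).
Decompose cons/2: branch(3,Q,2) =?= B,  Q =?= 3.
Bind B := branch(3,Q,2); substituting into the one remaining equation that mentions B gives: branch(R,branch(branch(3,Q,2),4,Q),Y1) =?= branch(cons(branch(2,4,a),branch(q(branch(2,4,a)),7,4)),L,R).
Bind Q := 3; substituting into the remaining equation gives: branch(R,branch(branch(3,3,2),4,3),Y1) =?= branch(cons(branch(2,4,a),branch(q(branch(2,4,a)),7,4)),L,R). Substituting into the earlier bindings gives U := 3, B := branch(3,3,2).
Decompose branch/3: R =?= cons(branch(2,4,a),branch(q(branch(2,4,a)),7,4)),  branch(branch(3,3,2),4,3) =?= L,  Y1 =?= R.
Bind R := cons(branch(2,4,a),branch(q(branch(2,4,a)),7,4)); substituting into the one remaining equation that mentions R gives: Y1 =?= cons(branch(2,4,a),branch(q(branch(2,4,a)),7,4)).
Bind L := branch(branch(3,3,2),4,3); no other remaining equation mentions L.
Bind Y1 := cons(branch(2,4,a),branch(q(branch(2,4,a)),7,4)).
MGU = { M -> q(branch(2,4,a)), X2 -> branch(2,4,a), U -> 3, B -> branch(3,3,2), Q -> 3, R -> cons(branch(2,4,a),branch(q(branch(2,4,a)),7,4)), L -> branch(branch(3,3,2),4,3), Y1 -> cons(branch(2,4,a),branch(q(branch(2,4,a)),7,4)) }, so L -> branch(branch(3,3,2),4,3).

branch(branch(3,3,2),4,3)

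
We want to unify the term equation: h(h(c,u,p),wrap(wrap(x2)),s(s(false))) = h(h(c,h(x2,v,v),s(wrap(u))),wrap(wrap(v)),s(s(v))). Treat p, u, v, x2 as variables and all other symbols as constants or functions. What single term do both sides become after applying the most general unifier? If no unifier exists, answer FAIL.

h(h(c,h(false,false,false),s(wrap(h(false,false,false)))),wrap(wrap(false)),s(s(false)))

Decompose h/3: h(c,u,p) = h(c,h(x2,v,v),s(wrap(u))),  wrap(wrap(x2)) = wrap(wrap(v)),  s(s(false)) = s(s(v)).
Decompose h/3: c = c,  u = h(x2,v,v),  p = s(wrap(u)).
Delete trivial equation c = c.
Bind u := h(x2,v,v); substituting into the one remaining equation that mentions u gives: p = s(wrap(h(x2,v,v))).
Bind p := s(wrap(h(x2,v,v))); no other remaining equation mentions p.
Decompose wrap/1: wrap(x2) = wrap(v).
Decompose wrap/1: x2 = v.
Bind x2 := v; no other remaining equation mentions x2. Substituting into the earlier bindings gives u := h(v,v,v), p := s(wrap(h(v,v,v))).
Decompose s/1: s(false) = s(v).
Decompose s/1: false = v.
Bind v := false. Substituting into the earlier bindings gives u := h(false,false,false), p := s(wrap(h(false,false,false))), x2 := false.
Applying the MGU to either side gives h(h(c,h(false,false,false),s(wrap(h(false,false,false)))),wrap(wrap(false)),s(s(false))).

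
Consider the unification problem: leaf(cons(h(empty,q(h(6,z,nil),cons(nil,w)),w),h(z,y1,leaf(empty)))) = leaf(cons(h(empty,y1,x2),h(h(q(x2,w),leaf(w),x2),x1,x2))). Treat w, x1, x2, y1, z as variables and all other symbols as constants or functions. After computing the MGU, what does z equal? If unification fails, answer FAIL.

Decompose leaf/1: cons(h(empty,q(h(6,z,nil),cons(nil,w)),w),h(z,y1,leaf(empty))) = cons(h(empty,y1,x2),h(h(q(x2,w),leaf(w),x2),x1,x2)).
Decompose cons/2: h(empty,q(h(6,z,nil),cons(nil,w)),w) = h(empty,y1,x2),  h(z,y1,leaf(empty)) = h(h(q(x2,w),leaf(w),x2),x1,x2).
Decompose h/3: empty = empty,  q(h(6,z,nil),cons(nil,w)) = y1,  w = x2.
Delete trivial equation empty = empty.
Bind y1 := q(h(6,z,nil),cons(nil,w)); substituting into the one remaining equation that mentions y1 gives: h(z,q(h(6,z,nil),cons(nil,w)),leaf(empty)) = h(h(q(x2,w),leaf(w),x2),x1,x2).
Bind w := x2; substituting into the remaining equation gives: h(z,q(h(6,z,nil),cons(nil,x2)),leaf(empty)) = h(h(q(x2,x2),leaf(x2),x2),x1,x2). Substituting into the earlier binding gives y1 := q(h(6,z,nil),cons(nil,x2)).
Decompose h/3: z = h(q(x2,x2),leaf(x2),x2),  q(h(6,z,nil),cons(nil,x2)) = x1,  leaf(empty) = x2.
Bind z := h(q(x2,x2),leaf(x2),x2); substituting into the one remaining equation that mentions z gives: q(h(6,h(q(x2,x2),leaf(x2),x2),nil),cons(nil,x2)) = x1. Substituting into the earlier binding gives y1 := q(h(6,h(q(x2,x2),leaf(x2),x2),nil),cons(nil,x2)).
Bind x1 := q(h(6,h(q(x2,x2),leaf(x2),x2),nil),cons(nil,x2)); no other remaining equation mentions x1.
Bind x2 := leaf(empty). Substituting into the earlier bindings gives y1 := q(h(6,h(q(leaf(empty),leaf(empty)),leaf(leaf(empty)),leaf(empty)),nil),cons(nil,leaf(empty))), w := leaf(empty), z := h(q(leaf(empty),leaf(empty)),leaf(leaf(empty)),leaf(empty)), x1 := q(h(6,h(q(leaf(empty),leaf(empty)),leaf(leaf(empty)),leaf(empty)),nil),cons(nil,leaf(empty))).
MGU = { y1 := q(h(6,h(q(leaf(empty),leaf(empty)),leaf(leaf(empty)),leaf(empty)),nil),cons(nil,leaf(empty))), w := leaf(empty), z := h(q(leaf(empty),leaf(empty)),leaf(leaf(empty)),leaf(empty)), x1 := q(h(6,h(q(leaf(empty),leaf(empty)),leaf(leaf(empty)),leaf(empty)),nil),cons(nil,leaf(empty))), x2 := leaf(empty) }, so z := h(q(leaf(empty),leaf(empty)),leaf(leaf(empty)),leaf(empty)).

h(q(leaf(empty),leaf(empty)),leaf(leaf(empty)),leaf(empty))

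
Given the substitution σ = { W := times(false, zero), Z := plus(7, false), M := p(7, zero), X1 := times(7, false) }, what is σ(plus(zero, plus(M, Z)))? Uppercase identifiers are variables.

Replace each occurrence of Z with plus(7, false).
Replace each occurrence of M with p(7, zero).
Result: plus(zero, plus(p(7, zero), plus(7, false))).

plus(zero, plus(p(7, zero), plus(7, false)))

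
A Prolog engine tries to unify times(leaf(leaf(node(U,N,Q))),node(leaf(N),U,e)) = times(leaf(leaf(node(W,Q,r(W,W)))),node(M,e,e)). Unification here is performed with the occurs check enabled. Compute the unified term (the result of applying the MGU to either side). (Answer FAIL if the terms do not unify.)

Decompose times/2: leaf(leaf(node(U,N,Q))) = leaf(leaf(node(W,Q,r(W,W)))),  node(leaf(N),U,e) = node(M,e,e).
Decompose leaf/1: leaf(node(U,N,Q)) = leaf(node(W,Q,r(W,W))).
Decompose leaf/1: node(U,N,Q) = node(W,Q,r(W,W)).
Decompose node/3: U = W,  N = Q,  Q = r(W,W).
Bind U := W; substituting into the one remaining equation that mentions U gives: node(leaf(N),W,e) = node(M,e,e).
Bind N := Q; substituting into the one remaining equation that mentions N gives: node(leaf(Q),W,e) = node(M,e,e).
Bind Q := r(W,W); substituting into the remaining equation gives: node(leaf(r(W,W)),W,e) = node(M,e,e). Substituting into the earlier binding gives N := r(W,W).
Decompose node/3: leaf(r(W,W)) = M,  W = e,  e = e.
Bind M := leaf(r(W,W)); no other remaining equation mentions M.
Bind W := e; no other remaining equation mentions W. Substituting into the earlier bindings gives U := e, N := r(e,e), Q := r(e,e), M := leaf(r(e,e)).
Delete trivial equation e = e.
Applying the MGU to either side gives times(leaf(leaf(node(e,r(e,e),r(e,e)))),node(leaf(r(e,e)),e,e)).

times(leaf(leaf(node(e,r(e,e),r(e,e)))),node(leaf(r(e,e)),e,e))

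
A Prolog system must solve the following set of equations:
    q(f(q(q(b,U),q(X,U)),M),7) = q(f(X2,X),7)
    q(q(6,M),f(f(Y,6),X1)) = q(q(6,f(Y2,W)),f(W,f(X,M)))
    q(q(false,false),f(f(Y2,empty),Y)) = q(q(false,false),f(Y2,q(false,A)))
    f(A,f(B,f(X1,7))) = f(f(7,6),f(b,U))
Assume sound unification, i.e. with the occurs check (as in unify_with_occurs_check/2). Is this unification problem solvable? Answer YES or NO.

Decompose q/2: f(q(q(b,U),q(X,U)),M) = f(X2,X),  7 = 7.
Decompose f/2: q(q(b,U),q(X,U)) = X2,  M = X.
Bind X2 := q(q(b,U),q(X,U)); no other remaining equation mentions X2.
Bind M := X; substituting into the one remaining equation that mentions M gives: q(q(6,X),f(f(Y,6),X1)) = q(q(6,f(Y2,W)),f(W,f(X,X))).
Delete trivial equation 7 = 7.
Decompose q/2: q(6,X) = q(6,f(Y2,W)),  f(f(Y,6),X1) = f(W,f(X,X)).
Decompose q/2: 6 = 6,  X = f(Y2,W).
Delete trivial equation 6 = 6.
Bind X := f(Y2,W); substituting into the one remaining equation that mentions X gives: f(f(Y,6),X1) = f(W,f(f(Y2,W),f(Y2,W))). Substituting into the earlier bindings gives X2 := q(q(b,U),q(f(Y2,W),U)), M := f(Y2,W).
Decompose f/2: f(Y,6) = W,  X1 = f(f(Y2,W),f(Y2,W)).
Bind W := f(Y,6); substituting into the one remaining equation that mentions W gives: X1 = f(f(Y2,f(Y,6)),f(Y2,f(Y,6))). Substituting into the earlier bindings gives X2 := q(q(b,U),q(f(Y2,f(Y,6)),U)), M := f(Y2,f(Y,6)), X := f(Y2,f(Y,6)).
Bind X1 := f(f(Y2,f(Y,6)),f(Y2,f(Y,6))); substituting into the one remaining equation that mentions X1 gives: f(A,f(B,f(f(f(Y2,f(Y,6)),f(Y2,f(Y,6))),7))) = f(f(7,6),f(b,U)).
Decompose q/2: q(false,false) = q(false,false),  f(f(Y2,empty),Y) = f(Y2,q(false,A)).
Delete trivial equation q(false,false) = q(false,false).
Decompose f/2: f(Y2,empty) = Y2,  Y = q(false,A).
Occurs check fails: Y2 occurs in f(Y2,empty); the equation Y2 = f(Y2,empty) has no finite solution.

NO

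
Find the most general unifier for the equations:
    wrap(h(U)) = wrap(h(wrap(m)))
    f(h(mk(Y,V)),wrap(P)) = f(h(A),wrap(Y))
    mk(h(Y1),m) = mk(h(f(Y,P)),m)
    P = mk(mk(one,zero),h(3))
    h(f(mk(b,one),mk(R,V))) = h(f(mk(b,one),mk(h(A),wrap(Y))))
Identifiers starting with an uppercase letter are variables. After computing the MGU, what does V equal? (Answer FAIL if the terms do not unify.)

Decompose wrap/1: h(U) = h(wrap(m)).
Decompose h/1: U = wrap(m).
Bind U := wrap(m); no other remaining equation mentions U.
Decompose f/2: h(mk(Y,V)) = h(A),  wrap(P) = wrap(Y).
Decompose h/1: mk(Y,V) = A.
Bind A := mk(Y,V); substituting into the one remaining equation that mentions A gives: h(f(mk(b,one),mk(R,V))) = h(f(mk(b,one),mk(h(mk(Y,V)),wrap(Y)))).
Decompose wrap/1: P = Y.
Bind P := Y; substituting into the 2 remaining equations that mention P gives: mk(h(Y1),m) = mk(h(f(Y,Y)),m),  Y = mk(mk(one,zero),h(3)).
Decompose mk/2: h(Y1) = h(f(Y,Y)),  m = m.
Decompose h/1: Y1 = f(Y,Y).
Bind Y1 := f(Y,Y); no other remaining equation mentions Y1.
Delete trivial equation m = m.
Bind Y := mk(mk(one,zero),h(3)); substituting into the remaining equation gives: h(f(mk(b,one),mk(R,V))) = h(f(mk(b,one),mk(h(mk(mk(mk(one,zero),h(3)),V)),wrap(mk(mk(one,zero),h(3)))))). Substituting into the earlier bindings gives A := mk(mk(mk(one,zero),h(3)),V), P := mk(mk(one,zero),h(3)), Y1 := f(mk(mk(one,zero),h(3)),mk(mk(one,zero),h(3))).
Decompose h/1: f(mk(b,one),mk(R,V)) = f(mk(b,one),mk(h(mk(mk(mk(one,zero),h(3)),V)),wrap(mk(mk(one,zero),h(3))))).
Decompose f/2: mk(b,one) = mk(b,one),  mk(R,V) = mk(h(mk(mk(mk(one,zero),h(3)),V)),wrap(mk(mk(one,zero),h(3)))).
Delete trivial equation mk(b,one) = mk(b,one).
Decompose mk/2: R = h(mk(mk(mk(one,zero),h(3)),V)),  V = wrap(mk(mk(one,zero),h(3))).
Bind R := h(mk(mk(mk(one,zero),h(3)),V)); no other remaining equation mentions R.
Bind V := wrap(mk(mk(one,zero),h(3))). Substituting into the earlier bindings gives A := mk(mk(mk(one,zero),h(3)),wrap(mk(mk(one,zero),h(3)))), R := h(mk(mk(mk(one,zero),h(3)),wrap(mk(mk(one,zero),h(3))))).
MGU = { U := wrap(m), A := mk(mk(mk(one,zero),h(3)),wrap(mk(mk(one,zero),h(3)))), P := mk(mk(one,zero),h(3)), Y1 := f(mk(mk(one,zero),h(3)),mk(mk(one,zero),h(3))), Y := mk(mk(one,zero),h(3)), R := h(mk(mk(mk(one,zero),h(3)),wrap(mk(mk(one,zero),h(3))))), V := wrap(mk(mk(one,zero),h(3))) }, so V := wrap(mk(mk(one,zero),h(3))).

wrap(mk(mk(one,zero),h(3)))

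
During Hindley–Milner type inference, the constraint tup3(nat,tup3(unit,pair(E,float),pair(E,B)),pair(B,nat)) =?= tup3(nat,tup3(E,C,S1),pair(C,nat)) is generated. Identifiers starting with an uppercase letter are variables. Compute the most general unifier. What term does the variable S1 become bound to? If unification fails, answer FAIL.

pair(unit,pair(unit,float))

Decompose tup3/3: nat =?= nat,  tup3(unit,pair(E,float),pair(E,B)) =?= tup3(E,C,S1),  pair(B,nat) =?= pair(C,nat).
Delete trivial equation nat =?= nat.
Decompose tup3/3: unit =?= E,  pair(E,float) =?= C,  pair(E,B) =?= S1.
Bind E := unit; substituting into the 2 remaining equations that mention E gives: pair(unit,float) =?= C,  pair(unit,B) =?= S1.
Bind C := pair(unit,float); substituting into the one remaining equation that mentions C gives: pair(B,nat) =?= pair(pair(unit,float),nat).
Bind S1 := pair(unit,B); no other remaining equation mentions S1.
Decompose pair/2: B =?= pair(unit,float),  nat =?= nat.
Bind B := pair(unit,float); no other remaining equation mentions B. Substituting into the earlier binding gives S1 := pair(unit,pair(unit,float)).
Delete trivial equation nat =?= nat.
MGU = { E := unit, C := pair(unit,float), S1 := pair(unit,pair(unit,float)), B := pair(unit,float) }, so S1 := pair(unit,pair(unit,float)).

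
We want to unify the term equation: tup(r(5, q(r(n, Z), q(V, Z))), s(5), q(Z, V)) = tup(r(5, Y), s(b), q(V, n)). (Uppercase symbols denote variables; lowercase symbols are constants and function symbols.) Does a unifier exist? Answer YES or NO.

Decompose tup/3: r(5, q(r(n, Z), q(V, Z))) = r(5, Y),  s(5) = s(b),  q(Z, V) = q(V, n).
Decompose r/2: 5 = 5,  q(r(n, Z), q(V, Z)) = Y.
Delete trivial equation 5 = 5.
Bind Y := q(r(n, Z), q(V, Z)); no other remaining equation mentions Y.
Decompose s/1: 5 = b.
Clash: constants 5 and b differ; no unifier exists.

NO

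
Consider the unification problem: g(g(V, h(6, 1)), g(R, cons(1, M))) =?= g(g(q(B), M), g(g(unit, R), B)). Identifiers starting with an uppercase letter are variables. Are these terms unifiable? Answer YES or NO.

Decompose g/2: g(V, h(6, 1)) =?= g(q(B), M),  g(R, cons(1, M)) =?= g(g(unit, R), B).
Decompose g/2: V =?= q(B),  h(6, 1) =?= M.
Bind V := q(B); no other remaining equation mentions V.
Bind M := h(6, 1); substituting into the remaining equation gives: g(R, cons(1, h(6, 1))) =?= g(g(unit, R), B).
Decompose g/2: R =?= g(unit, R),  cons(1, h(6, 1)) =?= B.
Occurs check fails: R occurs in g(unit, R); the equation R =?= g(unit, R) has no finite solution.

NO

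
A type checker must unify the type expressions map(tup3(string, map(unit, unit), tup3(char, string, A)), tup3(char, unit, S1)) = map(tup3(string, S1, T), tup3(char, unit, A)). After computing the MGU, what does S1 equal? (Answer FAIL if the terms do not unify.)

Decompose map/2: tup3(string, map(unit, unit), tup3(char, string, A)) = tup3(string, S1, T),  tup3(char, unit, S1) = tup3(char, unit, A).
Decompose tup3/3: string = string,  map(unit, unit) = S1,  tup3(char, string, A) = T.
Delete trivial equation string = string.
Bind S1 := map(unit, unit); substituting into the one remaining equation that mentions S1 gives: tup3(char, unit, map(unit, unit)) = tup3(char, unit, A).
Bind T := tup3(char, string, A); no other remaining equation mentions T.
Decompose tup3/3: char = char,  unit = unit,  map(unit, unit) = A.
Delete trivial equation char = char.
Delete trivial equation unit = unit.
Bind A := map(unit, unit). Substituting into the earlier binding gives T := tup3(char, string, map(unit, unit)).
MGU = { S1 := map(unit, unit), T := tup3(char, string, map(unit, unit)), A := map(unit, unit) }, so S1 := map(unit, unit).

map(unit, unit)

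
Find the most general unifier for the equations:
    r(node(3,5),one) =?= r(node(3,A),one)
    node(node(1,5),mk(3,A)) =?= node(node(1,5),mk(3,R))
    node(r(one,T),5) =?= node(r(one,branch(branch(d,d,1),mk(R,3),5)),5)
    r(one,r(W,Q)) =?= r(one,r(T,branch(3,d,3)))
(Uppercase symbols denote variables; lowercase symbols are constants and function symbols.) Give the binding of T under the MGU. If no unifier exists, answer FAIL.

Decompose r/2: node(3,5) =?= node(3,A),  one =?= one.
Decompose node/2: 3 =?= 3,  5 =?= A.
Delete trivial equation 3 =?= 3.
Bind A := 5; substituting into the one remaining equation that mentions A gives: node(node(1,5),mk(3,5)) =?= node(node(1,5),mk(3,R)).
Delete trivial equation one =?= one.
Decompose node/2: node(1,5) =?= node(1,5),  mk(3,5) =?= mk(3,R).
Delete trivial equation node(1,5) =?= node(1,5).
Decompose mk/2: 3 =?= 3,  5 =?= R.
Delete trivial equation 3 =?= 3.
Bind R := 5; substituting into the one remaining equation that mentions R gives: node(r(one,T),5) =?= node(r(one,branch(branch(d,d,1),mk(5,3),5)),5).
Decompose node/2: r(one,T) =?= r(one,branch(branch(d,d,1),mk(5,3),5)),  5 =?= 5.
Decompose r/2: one =?= one,  T =?= branch(branch(d,d,1),mk(5,3),5).
Delete trivial equation one =?= one.
Bind T := branch(branch(d,d,1),mk(5,3),5); substituting into the one remaining equation that mentions T gives: r(one,r(W,Q)) =?= r(one,r(branch(branch(d,d,1),mk(5,3),5),branch(3,d,3))).
Delete trivial equation 5 =?= 5.
Decompose r/2: one =?= one,  r(W,Q) =?= r(branch(branch(d,d,1),mk(5,3),5),branch(3,d,3)).
Delete trivial equation one =?= one.
Decompose r/2: W =?= branch(branch(d,d,1),mk(5,3),5),  Q =?= branch(3,d,3).
Bind W := branch(branch(d,d,1),mk(5,3),5); no other remaining equation mentions W.
Bind Q := branch(3,d,3).
MGU = { A ↦ 5, R ↦ 5, T ↦ branch(branch(d,d,1),mk(5,3),5), W ↦ branch(branch(d,d,1),mk(5,3),5), Q ↦ branch(3,d,3) }, so T ↦ branch(branch(d,d,1),mk(5,3),5).

branch(branch(d,d,1),mk(5,3),5)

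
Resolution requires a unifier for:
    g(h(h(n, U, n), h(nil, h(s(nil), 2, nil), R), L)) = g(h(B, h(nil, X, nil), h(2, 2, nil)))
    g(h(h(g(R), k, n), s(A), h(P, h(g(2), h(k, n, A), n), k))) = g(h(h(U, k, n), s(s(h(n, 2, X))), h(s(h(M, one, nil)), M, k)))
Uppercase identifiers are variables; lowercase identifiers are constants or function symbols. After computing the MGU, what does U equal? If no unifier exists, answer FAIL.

g(nil)

Decompose g/1: h(h(n, U, n), h(nil, h(s(nil), 2, nil), R), L) = h(B, h(nil, X, nil), h(2, 2, nil)).
Decompose h/3: h(n, U, n) = B,  h(nil, h(s(nil), 2, nil), R) = h(nil, X, nil),  L = h(2, 2, nil).
Bind B := h(n, U, n); no other remaining equation mentions B.
Decompose h/3: nil = nil,  h(s(nil), 2, nil) = X,  R = nil.
Delete trivial equation nil = nil.
Bind X := h(s(nil), 2, nil); substituting into the one remaining equation that mentions X gives: g(h(h(g(R), k, n), s(A), h(P, h(g(2), h(k, n, A), n), k))) = g(h(h(U, k, n), s(s(h(n, 2, h(s(nil), 2, nil)))), h(s(h(M, one, nil)), M, k))).
Bind R := nil; substituting into the one remaining equation that mentions R gives: g(h(h(g(nil), k, n), s(A), h(P, h(g(2), h(k, n, A), n), k))) = g(h(h(U, k, n), s(s(h(n, 2, h(s(nil), 2, nil)))), h(s(h(M, one, nil)), M, k))).
Bind L := h(2, 2, nil); no other remaining equation mentions L.
Decompose g/1: h(h(g(nil), k, n), s(A), h(P, h(g(2), h(k, n, A), n), k)) = h(h(U, k, n), s(s(h(n, 2, h(s(nil), 2, nil)))), h(s(h(M, one, nil)), M, k)).
Decompose h/3: h(g(nil), k, n) = h(U, k, n),  s(A) = s(s(h(n, 2, h(s(nil), 2, nil)))),  h(P, h(g(2), h(k, n, A), n), k) = h(s(h(M, one, nil)), M, k).
Decompose h/3: g(nil) = U,  k = k,  n = n.
Bind U := g(nil); no other remaining equation mentions U. Substituting into the earlier binding gives B := h(n, g(nil), n).
Delete trivial equation k = k.
Delete trivial equation n = n.
Decompose s/1: A = s(h(n, 2, h(s(nil), 2, nil))).
Bind A := s(h(n, 2, h(s(nil), 2, nil))); substituting into the remaining equation gives: h(P, h(g(2), h(k, n, s(h(n, 2, h(s(nil), 2, nil)))), n), k) = h(s(h(M, one, nil)), M, k).
Decompose h/3: P = s(h(M, one, nil)),  h(g(2), h(k, n, s(h(n, 2, h(s(nil), 2, nil)))), n) = M,  k = k.
Bind P := s(h(M, one, nil)); no other remaining equation mentions P.
Bind M := h(g(2), h(k, n, s(h(n, 2, h(s(nil), 2, nil)))), n); no other remaining equation mentions M. Substituting into the earlier binding gives P := s(h(h(g(2), h(k, n, s(h(n, 2, h(s(nil), 2, nil)))), n), one, nil)).
Delete trivial equation k = k.
MGU = { B := h(n, g(nil), n), X := h(s(nil), 2, nil), R := nil, L := h(2, 2, nil), U := g(nil), A := s(h(n, 2, h(s(nil), 2, nil))), P := s(h(h(g(2), h(k, n, s(h(n, 2, h(s(nil), 2, nil)))), n), one, nil)), M := h(g(2), h(k, n, s(h(n, 2, h(s(nil), 2, nil)))), n) }, so U := g(nil).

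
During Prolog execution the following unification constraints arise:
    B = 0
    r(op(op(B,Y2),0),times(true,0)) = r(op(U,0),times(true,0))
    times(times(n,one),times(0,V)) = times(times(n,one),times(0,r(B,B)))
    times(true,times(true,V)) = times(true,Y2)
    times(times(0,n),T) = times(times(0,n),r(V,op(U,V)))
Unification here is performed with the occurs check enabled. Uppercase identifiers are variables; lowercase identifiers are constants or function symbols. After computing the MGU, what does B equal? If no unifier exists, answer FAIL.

0

Bind B := 0; substituting into the 2 remaining equations that mention B gives: r(op(op(0,Y2),0),times(true,0)) = r(op(U,0),times(true,0)),  times(times(n,one),times(0,V)) = times(times(n,one),times(0,r(0,0))).
Decompose r/2: op(op(0,Y2),0) = op(U,0),  times(true,0) = times(true,0).
Decompose op/2: op(0,Y2) = U,  0 = 0.
Bind U := op(0,Y2); substituting into the one remaining equation that mentions U gives: times(times(0,n),T) = times(times(0,n),r(V,op(op(0,Y2),V))).
Delete trivial equation 0 = 0.
Delete trivial equation times(true,0) = times(true,0).
Decompose times/2: times(n,one) = times(n,one),  times(0,V) = times(0,r(0,0)).
Delete trivial equation times(n,one) = times(n,one).
Decompose times/2: 0 = 0,  V = r(0,0).
Delete trivial equation 0 = 0.
Bind V := r(0,0); substituting into the remaining equations gives: times(true,times(true,r(0,0))) = times(true,Y2),  times(times(0,n),T) = times(times(0,n),r(r(0,0),op(op(0,Y2),r(0,0)))).
Decompose times/2: true = true,  times(true,r(0,0)) = Y2.
Delete trivial equation true = true.
Bind Y2 := times(true,r(0,0)); substituting into the remaining equation gives: times(times(0,n),T) = times(times(0,n),r(r(0,0),op(op(0,times(true,r(0,0))),r(0,0)))). Substituting into the earlier binding gives U := op(0,times(true,r(0,0))).
Decompose times/2: times(0,n) = times(0,n),  T = r(r(0,0),op(op(0,times(true,r(0,0))),r(0,0))).
Delete trivial equation times(0,n) = times(0,n).
Bind T := r(r(0,0),op(op(0,times(true,r(0,0))),r(0,0))).
MGU = { B = 0, U = op(0,times(true,r(0,0))), V = r(0,0), Y2 = times(true,r(0,0)), T = r(r(0,0),op(op(0,times(true,r(0,0))),r(0,0))) }, so B = 0.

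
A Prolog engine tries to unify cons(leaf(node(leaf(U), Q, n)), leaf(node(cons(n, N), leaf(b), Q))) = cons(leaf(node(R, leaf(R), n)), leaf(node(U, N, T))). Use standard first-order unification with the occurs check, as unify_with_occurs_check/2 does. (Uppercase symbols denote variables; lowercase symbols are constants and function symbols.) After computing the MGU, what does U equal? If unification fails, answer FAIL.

Decompose cons/2: leaf(node(leaf(U), Q, n)) = leaf(node(R, leaf(R), n)),  leaf(node(cons(n, N), leaf(b), Q)) = leaf(node(U, N, T)).
Decompose leaf/1: node(leaf(U), Q, n) = node(R, leaf(R), n).
Decompose node/3: leaf(U) = R,  Q = leaf(R),  n = n.
Bind R := leaf(U); substituting into the one remaining equation that mentions R gives: Q = leaf(leaf(U)).
Bind Q := leaf(leaf(U)); substituting into the one remaining equation that mentions Q gives: leaf(node(cons(n, N), leaf(b), leaf(leaf(U)))) = leaf(node(U, N, T)).
Delete trivial equation n = n.
Decompose leaf/1: node(cons(n, N), leaf(b), leaf(leaf(U))) = node(U, N, T).
Decompose node/3: cons(n, N) = U,  leaf(b) = N,  leaf(leaf(U)) = T.
Bind U := cons(n, N); substituting into the one remaining equation that mentions U gives: leaf(leaf(cons(n, N))) = T. Substituting into the earlier bindings gives R := leaf(cons(n, N)), Q := leaf(leaf(cons(n, N))).
Bind N := leaf(b); substituting into the remaining equation gives: leaf(leaf(cons(n, leaf(b)))) = T. Substituting into the earlier bindings gives R := leaf(cons(n, leaf(b))), Q := leaf(leaf(cons(n, leaf(b)))), U := cons(n, leaf(b)).
Bind T := leaf(leaf(cons(n, leaf(b)))).
MGU = { R = leaf(cons(n, leaf(b))), Q = leaf(leaf(cons(n, leaf(b)))), U = cons(n, leaf(b)), N = leaf(b), T = leaf(leaf(cons(n, leaf(b)))) }, so U = cons(n, leaf(b)).

cons(n, leaf(b))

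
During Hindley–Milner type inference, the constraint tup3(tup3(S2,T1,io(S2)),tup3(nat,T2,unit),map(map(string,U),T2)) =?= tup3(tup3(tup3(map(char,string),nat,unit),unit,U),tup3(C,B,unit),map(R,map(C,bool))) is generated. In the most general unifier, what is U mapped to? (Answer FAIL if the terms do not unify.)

Decompose tup3/3: tup3(S2,T1,io(S2)) =?= tup3(tup3(map(char,string),nat,unit),unit,U),  tup3(nat,T2,unit) =?= tup3(C,B,unit),  map(map(string,U),T2) =?= map(R,map(C,bool)).
Decompose tup3/3: S2 =?= tup3(map(char,string),nat,unit),  T1 =?= unit,  io(S2) =?= U.
Bind S2 := tup3(map(char,string),nat,unit); substituting into the one remaining equation that mentions S2 gives: io(tup3(map(char,string),nat,unit)) =?= U.
Bind T1 := unit; no other remaining equation mentions T1.
Bind U := io(tup3(map(char,string),nat,unit)); substituting into the one remaining equation that mentions U gives: map(map(string,io(tup3(map(char,string),nat,unit))),T2) =?= map(R,map(C,bool)).
Decompose tup3/3: nat =?= C,  T2 =?= B,  unit =?= unit.
Bind C := nat; substituting into the one remaining equation that mentions C gives: map(map(string,io(tup3(map(char,string),nat,unit))),T2) =?= map(R,map(nat,bool)).
Bind T2 := B; substituting into the one remaining equation that mentions T2 gives: map(map(string,io(tup3(map(char,string),nat,unit))),B) =?= map(R,map(nat,bool)).
Delete trivial equation unit =?= unit.
Decompose map/2: map(string,io(tup3(map(char,string),nat,unit))) =?= R,  B =?= map(nat,bool).
Bind R := map(string,io(tup3(map(char,string),nat,unit))); no other remaining equation mentions R.
Bind B := map(nat,bool). Substituting into the earlier binding gives T2 := map(nat,bool).
MGU = { S2 -> tup3(map(char,string),nat,unit), T1 -> unit, U -> io(tup3(map(char,string),nat,unit)), C -> nat, T2 -> map(nat,bool), R -> map(string,io(tup3(map(char,string),nat,unit))), B -> map(nat,bool) }, so U -> io(tup3(map(char,string),nat,unit)).

io(tup3(map(char,string),nat,unit))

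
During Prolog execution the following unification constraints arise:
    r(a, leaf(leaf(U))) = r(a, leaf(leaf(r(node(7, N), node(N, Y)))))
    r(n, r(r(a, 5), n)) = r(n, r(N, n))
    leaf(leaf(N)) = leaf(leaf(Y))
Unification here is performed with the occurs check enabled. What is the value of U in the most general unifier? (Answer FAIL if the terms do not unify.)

Decompose r/2: a = a,  leaf(leaf(U)) = leaf(leaf(r(node(7, N), node(N, Y)))).
Delete trivial equation a = a.
Decompose leaf/1: leaf(U) = leaf(r(node(7, N), node(N, Y))).
Decompose leaf/1: U = r(node(7, N), node(N, Y)).
Bind U := r(node(7, N), node(N, Y)); no other remaining equation mentions U.
Decompose r/2: n = n,  r(r(a, 5), n) = r(N, n).
Delete trivial equation n = n.
Decompose r/2: r(a, 5) = N,  n = n.
Bind N := r(a, 5); substituting into the one remaining equation that mentions N gives: leaf(leaf(r(a, 5))) = leaf(leaf(Y)). Substituting into the earlier binding gives U := r(node(7, r(a, 5)), node(r(a, 5), Y)).
Delete trivial equation n = n.
Decompose leaf/1: leaf(r(a, 5)) = leaf(Y).
Decompose leaf/1: r(a, 5) = Y.
Bind Y := r(a, 5). Substituting into the earlier binding gives U := r(node(7, r(a, 5)), node(r(a, 5), r(a, 5))).
MGU = { U ↦ r(node(7, r(a, 5)), node(r(a, 5), r(a, 5))), N ↦ r(a, 5), Y ↦ r(a, 5) }, so U ↦ r(node(7, r(a, 5)), node(r(a, 5), r(a, 5))).

r(node(7, r(a, 5)), node(r(a, 5), r(a, 5)))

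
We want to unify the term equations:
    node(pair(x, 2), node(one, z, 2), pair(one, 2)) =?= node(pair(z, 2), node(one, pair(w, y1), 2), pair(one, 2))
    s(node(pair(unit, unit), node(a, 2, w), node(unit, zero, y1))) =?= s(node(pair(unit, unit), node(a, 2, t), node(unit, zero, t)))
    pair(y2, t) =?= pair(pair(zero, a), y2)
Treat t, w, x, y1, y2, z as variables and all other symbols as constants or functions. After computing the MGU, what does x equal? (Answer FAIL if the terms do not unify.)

pair(pair(zero, a), pair(zero, a))

Decompose node/3: pair(x, 2) =?= pair(z, 2),  node(one, z, 2) =?= node(one, pair(w, y1), 2),  pair(one, 2) =?= pair(one, 2).
Decompose pair/2: x =?= z,  2 =?= 2.
Bind x := z; no other remaining equation mentions x.
Delete trivial equation 2 =?= 2.
Decompose node/3: one =?= one,  z =?= pair(w, y1),  2 =?= 2.
Delete trivial equation one =?= one.
Bind z := pair(w, y1); no other remaining equation mentions z. Substituting into the earlier binding gives x := pair(w, y1).
Delete trivial equation 2 =?= 2.
Delete trivial equation pair(one, 2) =?= pair(one, 2).
Decompose s/1: node(pair(unit, unit), node(a, 2, w), node(unit, zero, y1)) =?= node(pair(unit, unit), node(a, 2, t), node(unit, zero, t)).
Decompose node/3: pair(unit, unit) =?= pair(unit, unit),  node(a, 2, w) =?= node(a, 2, t),  node(unit, zero, y1) =?= node(unit, zero, t).
Delete trivial equation pair(unit, unit) =?= pair(unit, unit).
Decompose node/3: a =?= a,  2 =?= 2,  w =?= t.
Delete trivial equation a =?= a.
Delete trivial equation 2 =?= 2.
Bind w := t; no other remaining equation mentions w. Substituting into the earlier bindings gives x := pair(t, y1), z := pair(t, y1).
Decompose node/3: unit =?= unit,  zero =?= zero,  y1 =?= t.
Delete trivial equation unit =?= unit.
Delete trivial equation zero =?= zero.
Bind y1 := t; no other remaining equation mentions y1. Substituting into the earlier bindings gives x := pair(t, t), z := pair(t, t).
Decompose pair/2: y2 =?= pair(zero, a),  t =?= y2.
Bind y2 := pair(zero, a); substituting into the remaining equation gives: t =?= pair(zero, a).
Bind t := pair(zero, a). Substituting into the earlier bindings gives x := pair(pair(zero, a), pair(zero, a)), z := pair(pair(zero, a), pair(zero, a)), w := pair(zero, a), y1 := pair(zero, a).
MGU = { x ↦ pair(pair(zero, a), pair(zero, a)), z ↦ pair(pair(zero, a), pair(zero, a)), w ↦ pair(zero, a), y1 ↦ pair(zero, a), y2 ↦ pair(zero, a), t ↦ pair(zero, a) }, so x ↦ pair(pair(zero, a), pair(zero, a)).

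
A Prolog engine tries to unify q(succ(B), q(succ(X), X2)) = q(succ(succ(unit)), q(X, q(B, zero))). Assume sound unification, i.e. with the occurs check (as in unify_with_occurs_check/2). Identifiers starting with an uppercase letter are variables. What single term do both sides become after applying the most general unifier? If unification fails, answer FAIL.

Decompose q/2: succ(B) = succ(succ(unit)),  q(succ(X), X2) = q(X, q(B, zero)).
Decompose succ/1: B = succ(unit).
Bind B := succ(unit); substituting into the remaining equation gives: q(succ(X), X2) = q(X, q(succ(unit), zero)).
Decompose q/2: succ(X) = X,  X2 = q(succ(unit), zero).
Occurs check fails: X occurs in succ(X); the equation X = succ(X) has no finite solution.

FAIL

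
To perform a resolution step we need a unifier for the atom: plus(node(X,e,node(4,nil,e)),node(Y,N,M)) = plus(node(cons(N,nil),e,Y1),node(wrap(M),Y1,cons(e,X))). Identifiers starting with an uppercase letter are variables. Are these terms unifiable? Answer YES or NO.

Decompose plus/2: node(X,e,node(4,nil,e)) = node(cons(N,nil),e,Y1),  node(Y,N,M) = node(wrap(M),Y1,cons(e,X)).
Decompose node/3: X = cons(N,nil),  e = e,  node(4,nil,e) = Y1.
Bind X := cons(N,nil); substituting into the one remaining equation that mentions X gives: node(Y,N,M) = node(wrap(M),Y1,cons(e,cons(N,nil))).
Delete trivial equation e = e.
Bind Y1 := node(4,nil,e); substituting into the remaining equation gives: node(Y,N,M) = node(wrap(M),node(4,nil,e),cons(e,cons(N,nil))).
Decompose node/3: Y = wrap(M),  N = node(4,nil,e),  M = cons(e,cons(N,nil)).
Bind Y := wrap(M); no other remaining equation mentions Y.
Bind N := node(4,nil,e); substituting into the remaining equation gives: M = cons(e,cons(node(4,nil,e),nil)). Substituting into the earlier binding gives X := cons(node(4,nil,e),nil).
Bind M := cons(e,cons(node(4,nil,e),nil)). Substituting into the earlier binding gives Y := wrap(cons(e,cons(node(4,nil,e),nil))).
No equations remain and no clash or occurs-check failure arose, so a unifier exists.

YES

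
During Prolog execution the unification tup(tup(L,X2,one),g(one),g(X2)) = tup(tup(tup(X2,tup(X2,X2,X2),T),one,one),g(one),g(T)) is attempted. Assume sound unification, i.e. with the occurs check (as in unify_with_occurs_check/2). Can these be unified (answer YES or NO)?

Decompose tup/3: tup(L,X2,one) = tup(tup(X2,tup(X2,X2,X2),T),one,one),  g(one) = g(one),  g(X2) = g(T).
Decompose tup/3: L = tup(X2,tup(X2,X2,X2),T),  X2 = one,  one = one.
Bind L := tup(X2,tup(X2,X2,X2),T); no other remaining equation mentions L.
Bind X2 := one; substituting into the one remaining equation that mentions X2 gives: g(one) = g(T). Substituting into the earlier binding gives L := tup(one,tup(one,one,one),T).
Delete trivial equation one = one.
Delete trivial equation g(one) = g(one).
Decompose g/1: one = T.
Bind T := one. Substituting into the earlier binding gives L := tup(one,tup(one,one,one),one).
No equations remain and no clash or occurs-check failure arose, so a unifier exists.

YES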